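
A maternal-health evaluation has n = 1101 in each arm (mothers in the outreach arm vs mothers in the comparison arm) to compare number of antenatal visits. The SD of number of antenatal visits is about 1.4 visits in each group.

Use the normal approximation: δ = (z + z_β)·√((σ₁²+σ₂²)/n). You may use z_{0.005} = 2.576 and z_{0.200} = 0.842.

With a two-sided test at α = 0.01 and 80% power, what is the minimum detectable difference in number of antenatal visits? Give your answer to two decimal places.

δ = (z_{α/2} + z_β) · √((σ₁²+σ₂²)/n)
  = (2.576 + 0.842) · √(3.92/1101)
  = 3.418 · √0.00356
  = 3.418 · 0.0597
  = 0.2039

Minimum detectable difference ≈ 0.20 visits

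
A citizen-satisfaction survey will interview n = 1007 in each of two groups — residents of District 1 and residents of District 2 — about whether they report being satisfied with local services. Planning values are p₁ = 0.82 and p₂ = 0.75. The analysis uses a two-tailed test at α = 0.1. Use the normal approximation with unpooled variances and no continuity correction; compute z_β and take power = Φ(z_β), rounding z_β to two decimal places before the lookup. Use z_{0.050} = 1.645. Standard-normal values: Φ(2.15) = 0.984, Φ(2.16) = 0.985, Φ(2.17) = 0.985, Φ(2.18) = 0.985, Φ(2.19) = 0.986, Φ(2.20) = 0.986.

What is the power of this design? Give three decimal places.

Power ≈ 0.986

z_β = |p₁−p₂|·√(n/[p₁q₁+p₂q₂]) − z_{α/2}
    = 0.07 · √(1007/0.3351) − 1.645
    = 0.07 · 54.8185 − 1.645
    = 3.8373 − 1.645 = 2.1923 → 2.19
Power = Φ(2.19) = 0.986.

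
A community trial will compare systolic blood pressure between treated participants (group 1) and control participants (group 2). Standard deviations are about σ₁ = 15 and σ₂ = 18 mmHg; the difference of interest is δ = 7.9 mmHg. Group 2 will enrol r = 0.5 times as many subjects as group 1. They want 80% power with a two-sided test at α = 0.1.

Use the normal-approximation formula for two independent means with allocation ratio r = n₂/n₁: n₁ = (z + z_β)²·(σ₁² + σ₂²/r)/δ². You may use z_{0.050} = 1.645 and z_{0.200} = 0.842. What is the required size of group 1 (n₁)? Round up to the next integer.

n₁ = 87

n₁ = (z_{α/2} + z_β)² · (σ₁² + σ₂²/r) / δ²
   = (1.645 + 0.842)² · (15² + 18²/0.5) / 7.9²
   = 6.1852 · (225 + 648) / 62.41
   = 6.1852 · 873 / 62.41
   = 86.52
Round up → n₁ = 87; n₂ = r·n₁ = 0.5 × 87 = 44.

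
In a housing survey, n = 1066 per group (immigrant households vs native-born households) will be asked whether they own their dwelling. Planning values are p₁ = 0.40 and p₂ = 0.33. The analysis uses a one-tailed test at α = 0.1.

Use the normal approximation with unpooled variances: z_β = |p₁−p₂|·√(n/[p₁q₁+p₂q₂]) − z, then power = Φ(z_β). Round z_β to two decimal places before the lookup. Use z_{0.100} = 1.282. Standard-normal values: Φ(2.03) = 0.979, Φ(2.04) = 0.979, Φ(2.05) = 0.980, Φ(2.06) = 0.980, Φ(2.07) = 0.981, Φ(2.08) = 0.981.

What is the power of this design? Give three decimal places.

z_β = |p₁−p₂|·√(n/[p₁q₁+p₂q₂]) − z_α
    = 0.07 · √(1066/0.4611) − 1.282
    = 0.07 · 48.0818 − 1.282
    = 3.3657 − 1.282 = 2.0837 → 2.08
Power = Φ(2.08) = 0.981.

Power ≈ 0.981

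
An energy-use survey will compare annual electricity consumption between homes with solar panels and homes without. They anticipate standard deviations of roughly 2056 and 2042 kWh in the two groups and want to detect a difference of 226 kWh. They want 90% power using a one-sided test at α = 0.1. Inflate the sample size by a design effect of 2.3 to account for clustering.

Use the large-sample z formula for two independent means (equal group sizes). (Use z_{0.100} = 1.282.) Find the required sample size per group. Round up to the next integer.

n = (z_α + z_β)² · (σ₁² + σ₂²) / δ²
  = (1.282 + 1.282)² · (2056² + 2042² = 8396900) / 226²
  = 6.5741 · 8396900 / 51076
  = 1080.78
Design effect: 2.3 × 1080.78 = 2485.80.
Round up → n = 2486 per group.

n = 2486 per group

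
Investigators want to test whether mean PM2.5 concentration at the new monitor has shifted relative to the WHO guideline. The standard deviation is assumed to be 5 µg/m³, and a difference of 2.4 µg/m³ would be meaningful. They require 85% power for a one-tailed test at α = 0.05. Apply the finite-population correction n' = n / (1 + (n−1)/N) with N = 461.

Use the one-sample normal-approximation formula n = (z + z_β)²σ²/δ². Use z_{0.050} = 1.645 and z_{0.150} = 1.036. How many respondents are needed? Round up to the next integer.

n = 30

n = (z_α + z_β)² · σ² / δ²
  = (1.645 + 1.036)² · 5² / 2.4²
  = 7.1878 · 25 / 5.76
  = 31.20
Finite-population correction (N = 461): 31.20 / (1 + (31.20 − 1)/461) = 29.28.
Round up → n = 30.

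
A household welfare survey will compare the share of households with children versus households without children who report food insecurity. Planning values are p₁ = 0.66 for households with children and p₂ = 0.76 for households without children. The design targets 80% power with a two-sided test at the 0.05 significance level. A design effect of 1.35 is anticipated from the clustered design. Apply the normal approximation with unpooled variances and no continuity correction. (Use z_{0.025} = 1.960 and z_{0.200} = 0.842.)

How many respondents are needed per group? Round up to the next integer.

n = (z_{α/2} + z_β)² · [p₁(1−p₁) + p₂(1−p₂)] / (p₁ − p₂)²
  = (1.960 + 0.842)² · (0.66·0.34 + 0.76·0.24) / (-0.10)²
  = (2.802)² · (0.2244 + 0.1824) / 0.0100
  = 7.8512 · 0.4068 / 0.0100
  = 319.39
Design effect: 1.35 × 319.39 = 431.17.
Round up → n = 432 per group.

n = 432 per group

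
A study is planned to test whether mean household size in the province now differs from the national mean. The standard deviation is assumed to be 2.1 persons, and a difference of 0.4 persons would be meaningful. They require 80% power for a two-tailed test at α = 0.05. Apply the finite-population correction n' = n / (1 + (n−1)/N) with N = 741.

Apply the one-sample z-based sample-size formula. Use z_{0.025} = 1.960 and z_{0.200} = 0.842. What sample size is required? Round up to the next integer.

n = 168

n = (z_{α/2} + z_β)² · σ² / δ²
  = (1.960 + 0.842)² · 2.1² / 0.4²
  = 7.8512 · 4.41 / 0.16
  = 216.40
Finite-population correction (N = 741): 216.40 / (1 + (216.40 − 1)/741) = 167.66.
Round up → n = 168.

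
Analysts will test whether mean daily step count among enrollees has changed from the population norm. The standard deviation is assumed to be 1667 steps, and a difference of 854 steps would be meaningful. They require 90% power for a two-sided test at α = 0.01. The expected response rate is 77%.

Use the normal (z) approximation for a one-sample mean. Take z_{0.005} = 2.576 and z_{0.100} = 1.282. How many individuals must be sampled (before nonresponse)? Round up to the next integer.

n = 74

n = (z_{α/2} + z_β)² · σ² / δ²
  = (2.576 + 1.282)² · 1667² / 854²
  = 14.8842 · 2778889 / 729316
  = 56.71
Adjust for 77% response: 56.71 / 0.77 = 73.65.
Round up → n = 74.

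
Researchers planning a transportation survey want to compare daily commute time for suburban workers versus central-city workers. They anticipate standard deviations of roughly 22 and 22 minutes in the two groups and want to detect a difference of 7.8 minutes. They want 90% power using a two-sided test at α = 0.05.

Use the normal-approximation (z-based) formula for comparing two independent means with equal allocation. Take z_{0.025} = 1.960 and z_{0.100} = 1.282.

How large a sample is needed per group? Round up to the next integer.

n = 168 per group

n = (z_{α/2} + z_β)² · (σ₁² + σ₂²) / δ²
  = (1.960 + 1.282)² · (22² + 22² = 968) / 7.8²
  = 10.5106 · 968 / 60.84
  = 167.23
Round up → n = 168 per group.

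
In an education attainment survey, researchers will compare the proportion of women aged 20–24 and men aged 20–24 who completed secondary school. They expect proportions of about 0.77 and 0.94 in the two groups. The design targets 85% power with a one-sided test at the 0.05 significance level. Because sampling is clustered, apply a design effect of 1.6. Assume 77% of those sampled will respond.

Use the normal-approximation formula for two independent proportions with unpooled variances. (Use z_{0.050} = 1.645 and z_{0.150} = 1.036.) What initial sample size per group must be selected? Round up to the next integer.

n = (z_α + z_β)² · [p₁(1−p₁) + p₂(1−p₂)] / (p₁ − p₂)²
  = (1.645 + 1.036)² · (0.77·0.23 + 0.94·0.06) / (-0.17)²
  = (2.681)² · (0.1771 + 0.0564) / 0.0289
  = 7.1878 · 0.2335 / 0.0289
  = 58.07
Design effect: 1.6 × 58.07 = 92.92.
Adjust for 77% response: 92.92 / 0.77 = 120.67.
Round up → n = 121 per group.

n = 121 per group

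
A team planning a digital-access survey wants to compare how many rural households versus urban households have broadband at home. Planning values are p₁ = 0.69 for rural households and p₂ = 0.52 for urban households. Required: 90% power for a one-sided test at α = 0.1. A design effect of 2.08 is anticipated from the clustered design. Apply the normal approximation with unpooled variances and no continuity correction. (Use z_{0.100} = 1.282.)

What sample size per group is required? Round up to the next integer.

n = 220 per group

n = (z_α + z_β)² · [p₁(1−p₁) + p₂(1−p₂)] / (p₁ − p₂)²
  = (1.282 + 1.282)² · (0.69·0.31 + 0.52·0.48) / (0.17)²
  = (2.564)² · (0.2139 + 0.2496) / 0.0289
  = 6.5741 · 0.4635 / 0.0289
  = 105.44
Design effect: 2.08 × 105.44 = 219.31.
Round up → n = 220 per group.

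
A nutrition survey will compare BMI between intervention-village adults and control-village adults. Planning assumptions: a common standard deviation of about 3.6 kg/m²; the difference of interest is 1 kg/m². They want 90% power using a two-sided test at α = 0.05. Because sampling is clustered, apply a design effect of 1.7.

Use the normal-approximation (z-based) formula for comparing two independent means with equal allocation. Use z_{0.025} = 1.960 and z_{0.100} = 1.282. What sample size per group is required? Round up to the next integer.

n = (z_{α/2} + z_β)² · (σ₁² + σ₂²) / δ²
  = (1.960 + 1.282)² · (2·3.6² = 25.92) / 1²
  = 10.5106 · 25.92 / 1
  = 272.43
Design effect: 1.7 × 272.43 = 463.14.
Round up → n = 464 per group.

n = 464 per group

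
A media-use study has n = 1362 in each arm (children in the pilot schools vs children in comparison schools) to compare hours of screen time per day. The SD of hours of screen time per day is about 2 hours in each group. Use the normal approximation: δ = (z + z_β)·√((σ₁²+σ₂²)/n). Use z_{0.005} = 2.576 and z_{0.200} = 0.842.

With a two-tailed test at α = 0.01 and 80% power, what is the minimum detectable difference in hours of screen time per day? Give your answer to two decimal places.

δ = (z_{α/2} + z_β) · √((σ₁²+σ₂²)/n)
  = (2.576 + 0.842) · √(8/1362)
  = 3.418 · √0.00587
  = 3.418 · 0.0766
  = 0.2620

Minimum detectable difference ≈ 0.26 hours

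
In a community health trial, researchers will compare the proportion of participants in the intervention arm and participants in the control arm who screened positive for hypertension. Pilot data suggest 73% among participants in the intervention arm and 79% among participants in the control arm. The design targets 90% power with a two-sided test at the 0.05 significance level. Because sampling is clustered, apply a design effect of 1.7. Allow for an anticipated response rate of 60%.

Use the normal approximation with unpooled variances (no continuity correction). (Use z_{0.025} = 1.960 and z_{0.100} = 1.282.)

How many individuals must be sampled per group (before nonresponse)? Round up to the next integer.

n = (z_{α/2} + z_β)² · [p₁(1−p₁) + p₂(1−p₂)] / (p₁ − p₂)²
  = (1.960 + 1.282)² · (0.73·0.27 + 0.79·0.21) / (-0.06)²
  = (3.242)² · (0.1971 + 0.1659) / 0.0036
  = 10.5106 · 0.3630 / 0.0036
  = 1059.82
Design effect: 1.7 × 1059.82 = 1801.69.
Adjust for 60% response: 1801.69 / 0.60 = 3002.81.
Round up → n = 3003 per group.

n = 3003 per group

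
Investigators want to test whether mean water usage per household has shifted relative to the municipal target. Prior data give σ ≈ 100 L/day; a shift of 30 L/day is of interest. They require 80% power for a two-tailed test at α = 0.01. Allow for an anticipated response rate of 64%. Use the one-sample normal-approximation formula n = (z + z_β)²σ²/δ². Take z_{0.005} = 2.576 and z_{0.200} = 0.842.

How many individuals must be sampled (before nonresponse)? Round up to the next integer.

n = 203

n = (z_{α/2} + z_β)² · σ² / δ²
  = (2.576 + 0.842)² · 100² / 30²
  = 11.6827 · 10000 / 900
  = 129.81
Adjust for 64% response: 129.81 / 0.64 = 202.83.
Round up → n = 203.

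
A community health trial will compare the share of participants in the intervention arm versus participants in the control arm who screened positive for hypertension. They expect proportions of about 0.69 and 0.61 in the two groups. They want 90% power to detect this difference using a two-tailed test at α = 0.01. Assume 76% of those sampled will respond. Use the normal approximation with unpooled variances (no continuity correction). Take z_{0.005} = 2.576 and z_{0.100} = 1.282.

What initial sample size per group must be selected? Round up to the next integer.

n = 1383 per group

n = (z_{α/2} + z_β)² · [p₁(1−p₁) + p₂(1−p₂)] / (p₁ − p₂)²
  = (2.576 + 1.282)² · (0.69·0.31 + 0.61·0.39) / (0.08)²
  = (3.858)² · (0.2139 + 0.2379) / 0.0064
  = 14.8842 · 0.4518 / 0.0064
  = 1050.73
Adjust for 76% response: 1050.73 / 0.76 = 1382.54.
Round up → n = 1383 per group.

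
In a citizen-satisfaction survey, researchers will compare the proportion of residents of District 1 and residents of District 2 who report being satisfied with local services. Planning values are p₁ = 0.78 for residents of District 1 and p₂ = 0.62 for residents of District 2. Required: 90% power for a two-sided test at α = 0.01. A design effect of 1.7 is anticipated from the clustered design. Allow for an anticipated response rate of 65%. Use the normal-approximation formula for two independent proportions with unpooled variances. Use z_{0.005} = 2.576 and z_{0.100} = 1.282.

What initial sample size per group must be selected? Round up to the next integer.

n = 620 per group

n = (z_{α/2} + z_β)² · [p₁(1−p₁) + p₂(1−p₂)] / (p₁ − p₂)²
  = (2.576 + 1.282)² · (0.78·0.22 + 0.62·0.38) / (0.16)²
  = (3.858)² · (0.1716 + 0.2356) / 0.0256
  = 14.8842 · 0.4072 / 0.0256
  = 236.75
Design effect: 1.7 × 236.75 = 402.48.
Adjust for 65% response: 402.48 / 0.65 = 619.20.
Round up → n = 620 per group.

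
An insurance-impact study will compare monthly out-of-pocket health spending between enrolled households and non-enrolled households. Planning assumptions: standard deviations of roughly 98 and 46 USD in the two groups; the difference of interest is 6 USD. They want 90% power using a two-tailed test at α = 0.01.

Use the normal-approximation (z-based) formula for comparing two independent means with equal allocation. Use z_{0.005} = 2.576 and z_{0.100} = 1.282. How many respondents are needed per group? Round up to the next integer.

n = (z_{α/2} + z_β)² · (σ₁² + σ₂²) / δ²
  = (2.576 + 1.282)² · (98² + 46² = 11720) / 6²
  = 14.8842 · 11720 / 36
  = 4845.62
Round up → n = 4846 per group.

n = 4846 per group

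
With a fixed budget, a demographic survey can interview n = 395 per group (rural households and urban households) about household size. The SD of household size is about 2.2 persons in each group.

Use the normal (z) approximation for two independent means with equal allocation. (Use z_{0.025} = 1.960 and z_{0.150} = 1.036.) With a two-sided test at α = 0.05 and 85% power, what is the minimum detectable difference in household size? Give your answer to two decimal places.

δ = (z_{α/2} + z_β) · √((σ₁²+σ₂²)/n)
  = (1.960 + 1.036) · √(9.68/395)
  = 2.996 · √0.02451
  = 2.996 · 0.1565
  = 0.4690

Minimum detectable difference ≈ 0.47 persons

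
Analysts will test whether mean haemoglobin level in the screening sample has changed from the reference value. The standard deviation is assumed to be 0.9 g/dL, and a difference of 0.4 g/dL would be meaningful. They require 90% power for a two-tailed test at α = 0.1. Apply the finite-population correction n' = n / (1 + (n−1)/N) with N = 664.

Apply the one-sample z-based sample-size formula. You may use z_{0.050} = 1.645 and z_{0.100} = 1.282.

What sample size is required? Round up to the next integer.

n = (z_{α/2} + z_β)² · σ² / δ²
  = (1.645 + 1.282)² · 0.9² / 0.4²
  = 8.5673 · 0.81 / 0.16
  = 43.37
Finite-population correction (N = 664): 43.37 / (1 + (43.37 − 1)/664) = 40.77.
Round up → n = 41.

n = 41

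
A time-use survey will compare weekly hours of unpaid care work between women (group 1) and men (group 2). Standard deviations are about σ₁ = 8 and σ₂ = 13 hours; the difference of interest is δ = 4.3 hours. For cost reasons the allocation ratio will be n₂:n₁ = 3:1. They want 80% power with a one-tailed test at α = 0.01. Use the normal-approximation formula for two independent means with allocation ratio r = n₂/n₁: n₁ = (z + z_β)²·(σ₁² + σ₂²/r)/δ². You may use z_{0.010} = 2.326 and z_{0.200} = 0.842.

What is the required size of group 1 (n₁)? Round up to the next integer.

n₁ = 66

n₁ = (z_α + z_β)² · (σ₁² + σ₂²/r) / δ²
   = (2.326 + 0.842)² · (8² + 13²/3) / 4.3²
   = 10.0362 · (64 + 56.3333) / 18.49
   = 10.0362 · 120.3333 / 18.49
   = 65.32
Round up → n₁ = 66; n₂ = r·n₁ = 3 × 66 = 198.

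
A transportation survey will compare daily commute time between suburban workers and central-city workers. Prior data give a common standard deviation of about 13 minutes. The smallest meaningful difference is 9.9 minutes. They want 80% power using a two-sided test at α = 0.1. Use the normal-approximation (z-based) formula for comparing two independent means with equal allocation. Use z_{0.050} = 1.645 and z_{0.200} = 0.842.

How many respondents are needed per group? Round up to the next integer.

n = (z_{α/2} + z_β)² · (σ₁² + σ₂²) / δ²
  = (1.645 + 0.842)² · (2·13² = 338) / 9.9²
  = 6.1852 · 338 / 98.01
  = 21.33
Round up → n = 22 per group.

n = 22 per group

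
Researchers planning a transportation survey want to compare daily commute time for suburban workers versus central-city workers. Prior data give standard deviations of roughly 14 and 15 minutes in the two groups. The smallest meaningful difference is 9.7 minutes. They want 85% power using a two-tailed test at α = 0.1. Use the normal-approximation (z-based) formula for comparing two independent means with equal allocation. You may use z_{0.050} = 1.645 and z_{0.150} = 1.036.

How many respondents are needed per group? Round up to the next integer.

n = 33 per group

n = (z_{α/2} + z_β)² · (σ₁² + σ₂²) / δ²
  = (1.645 + 1.036)² · (14² + 15² = 421) / 9.7²
  = 7.1878 · 421 / 94.09
  = 32.16
Round up → n = 33 per group.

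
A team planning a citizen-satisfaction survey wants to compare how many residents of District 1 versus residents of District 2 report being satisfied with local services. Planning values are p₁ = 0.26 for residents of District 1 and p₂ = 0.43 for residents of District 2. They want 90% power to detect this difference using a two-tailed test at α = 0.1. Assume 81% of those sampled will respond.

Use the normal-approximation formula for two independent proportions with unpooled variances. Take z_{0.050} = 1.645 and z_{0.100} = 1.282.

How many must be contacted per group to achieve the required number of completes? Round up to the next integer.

n = 161 per group

n = (z_{α/2} + z_β)² · [p₁(1−p₁) + p₂(1−p₂)] / (p₁ − p₂)²
  = (1.645 + 1.282)² · (0.26·0.74 + 0.43·0.57) / (-0.17)²
  = (2.927)² · (0.1924 + 0.2451) / 0.0289
  = 8.5673 · 0.4375 / 0.0289
  = 129.70
Adjust for 81% response: 129.70 / 0.81 = 160.12.
Round up → n = 161 per group.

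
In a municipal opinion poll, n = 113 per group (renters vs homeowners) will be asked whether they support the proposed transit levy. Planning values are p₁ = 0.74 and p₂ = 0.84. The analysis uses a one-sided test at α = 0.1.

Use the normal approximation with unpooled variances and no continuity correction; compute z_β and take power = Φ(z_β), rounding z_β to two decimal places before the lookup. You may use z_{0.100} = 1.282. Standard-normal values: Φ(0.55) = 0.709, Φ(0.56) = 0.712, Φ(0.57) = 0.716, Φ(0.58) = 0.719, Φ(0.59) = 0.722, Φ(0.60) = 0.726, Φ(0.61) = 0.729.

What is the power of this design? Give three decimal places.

z_β = |p₁−p₂|·√(n/[p₁q₁+p₂q₂]) − z_α
    = 0.10 · √(113/0.3268) − 1.282
    = 0.10 · 18.5951 − 1.282
    = 1.8595 − 1.282 = 0.5775 → 0.58
Power = Φ(0.58) = 0.719.

Power ≈ 0.719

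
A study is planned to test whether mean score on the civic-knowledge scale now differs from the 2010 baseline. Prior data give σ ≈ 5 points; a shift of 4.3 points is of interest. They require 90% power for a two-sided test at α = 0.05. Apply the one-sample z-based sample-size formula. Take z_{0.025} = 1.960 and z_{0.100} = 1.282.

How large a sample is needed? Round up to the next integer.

n = 15

n = (z_{α/2} + z_β)² · σ² / δ²
  = (1.960 + 1.282)² · 5² / 4.3²
  = 10.5106 · 25 / 18.49
  = 14.21
Round up → n = 15.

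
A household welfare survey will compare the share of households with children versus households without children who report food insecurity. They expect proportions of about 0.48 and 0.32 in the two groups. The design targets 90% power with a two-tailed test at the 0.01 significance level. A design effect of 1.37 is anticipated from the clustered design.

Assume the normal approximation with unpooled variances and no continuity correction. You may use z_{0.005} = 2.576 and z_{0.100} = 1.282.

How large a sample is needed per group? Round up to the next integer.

n = (z_{α/2} + z_β)² · [p₁(1−p₁) + p₂(1−p₂)] / (p₁ − p₂)²
  = (2.576 + 1.282)² · (0.48·0.52 + 0.32·0.68) / (0.16)²
  = (3.858)² · (0.2496 + 0.2176) / 0.0256
  = 14.8842 · 0.4672 / 0.0256
  = 271.64
Design effect: 1.37 × 271.64 = 372.14.
Round up → n = 373 per group.

n = 373 per group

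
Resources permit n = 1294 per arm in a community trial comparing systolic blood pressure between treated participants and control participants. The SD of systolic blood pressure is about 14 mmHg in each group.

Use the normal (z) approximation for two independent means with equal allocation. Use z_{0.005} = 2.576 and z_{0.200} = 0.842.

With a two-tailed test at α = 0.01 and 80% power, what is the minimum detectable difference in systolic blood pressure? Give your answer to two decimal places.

δ = (z_{α/2} + z_β) · √((σ₁²+σ₂²)/n)
  = (2.576 + 0.842) · √(392/1294)
  = 3.418 · √0.30294
  = 3.418 · 0.5504
  = 1.8813

Minimum detectable difference ≈ 1.88 mmHg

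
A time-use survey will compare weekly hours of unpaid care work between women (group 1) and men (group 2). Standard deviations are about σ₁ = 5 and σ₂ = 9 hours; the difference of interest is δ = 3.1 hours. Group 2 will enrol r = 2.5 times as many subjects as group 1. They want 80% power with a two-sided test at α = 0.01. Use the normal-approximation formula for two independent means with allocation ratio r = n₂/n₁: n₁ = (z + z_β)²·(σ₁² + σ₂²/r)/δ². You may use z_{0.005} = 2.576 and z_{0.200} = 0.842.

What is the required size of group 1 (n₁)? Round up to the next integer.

n₁ = 70

n₁ = (z_{α/2} + z_β)² · (σ₁² + σ₂²/r) / δ²
   = (2.576 + 0.842)² · (5² + 9²/2.5) / 3.1²
   = 11.6827 · (25 + 32.4) / 9.61
   = 11.6827 · 57.4 / 9.61
   = 69.78
Round up → n₁ = 70; n₂ = r·n₁ = 2.5 × 70 = 175.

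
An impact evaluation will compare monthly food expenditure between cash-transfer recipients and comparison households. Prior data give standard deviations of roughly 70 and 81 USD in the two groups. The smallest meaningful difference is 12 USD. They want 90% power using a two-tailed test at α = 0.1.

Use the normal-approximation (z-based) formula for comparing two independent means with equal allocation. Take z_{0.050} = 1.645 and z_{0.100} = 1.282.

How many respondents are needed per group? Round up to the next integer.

n = (z_{α/2} + z_β)² · (σ₁² + σ₂²) / δ²
  = (1.645 + 1.282)² · (70² + 81² = 11461) / 12²
  = 8.5673 · 11461 / 144
  = 681.88
Round up → n = 682 per group.

n = 682 per group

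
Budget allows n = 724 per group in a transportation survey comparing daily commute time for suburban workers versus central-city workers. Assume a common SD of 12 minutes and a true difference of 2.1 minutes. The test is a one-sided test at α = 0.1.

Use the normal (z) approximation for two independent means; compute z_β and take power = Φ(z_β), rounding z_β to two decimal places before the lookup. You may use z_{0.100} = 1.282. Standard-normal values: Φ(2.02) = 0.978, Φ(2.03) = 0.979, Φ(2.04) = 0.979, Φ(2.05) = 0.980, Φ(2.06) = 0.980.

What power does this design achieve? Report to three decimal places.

z_β = δ·√(n/(σ₁²+σ₂²)) − z_α
    = 2.1 · √(724/288) − 1.282
    = 2.1 · 1.58552 − 1.282
    = 3.3296 − 1.282 = 2.0476 → 2.05
Power = Φ(2.05) = 0.980.

Power ≈ 0.980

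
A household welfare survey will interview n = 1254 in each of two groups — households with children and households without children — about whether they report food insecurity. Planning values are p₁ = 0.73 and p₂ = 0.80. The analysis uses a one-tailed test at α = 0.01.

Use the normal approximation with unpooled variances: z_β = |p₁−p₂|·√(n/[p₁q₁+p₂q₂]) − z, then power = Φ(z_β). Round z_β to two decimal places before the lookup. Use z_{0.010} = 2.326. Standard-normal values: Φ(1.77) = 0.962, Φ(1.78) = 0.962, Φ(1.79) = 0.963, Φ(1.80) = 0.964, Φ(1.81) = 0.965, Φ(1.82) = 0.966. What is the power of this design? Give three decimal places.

z_β = |p₁−p₂|·√(n/[p₁q₁+p₂q₂]) − z_α
    = 0.07 · √(1254/0.3571) − 2.326
    = 0.07 · 59.2589 − 2.326
    = 4.1481 − 2.326 = 1.8221 → 1.82
Power = Φ(1.82) = 0.966.

Power ≈ 0.966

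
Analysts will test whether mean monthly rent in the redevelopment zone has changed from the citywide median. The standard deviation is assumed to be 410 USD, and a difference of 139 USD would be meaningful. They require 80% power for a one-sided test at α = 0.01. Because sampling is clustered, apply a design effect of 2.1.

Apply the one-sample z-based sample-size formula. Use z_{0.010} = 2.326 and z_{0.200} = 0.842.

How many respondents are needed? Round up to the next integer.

n = (z_α + z_β)² · σ² / δ²
  = (2.326 + 0.842)² · 410² / 139²
  = 10.0362 · 168100 / 19321
  = 87.32
Design effect: 2.1 × 87.32 = 183.37.
Round up → n = 184.

n = 184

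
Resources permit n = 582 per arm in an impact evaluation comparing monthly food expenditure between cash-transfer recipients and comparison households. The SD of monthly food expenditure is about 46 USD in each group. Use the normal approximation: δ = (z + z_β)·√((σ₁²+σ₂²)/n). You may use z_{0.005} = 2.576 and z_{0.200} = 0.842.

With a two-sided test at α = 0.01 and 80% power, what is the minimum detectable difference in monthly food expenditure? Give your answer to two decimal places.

δ = (z_{α/2} + z_β) · √((σ₁²+σ₂²)/n)
  = (2.576 + 0.842) · √(4232/582)
  = 3.418 · √7.2715
  = 3.418 · 2.6966
  = 9.2169

Minimum detectable difference ≈ 9.22 USD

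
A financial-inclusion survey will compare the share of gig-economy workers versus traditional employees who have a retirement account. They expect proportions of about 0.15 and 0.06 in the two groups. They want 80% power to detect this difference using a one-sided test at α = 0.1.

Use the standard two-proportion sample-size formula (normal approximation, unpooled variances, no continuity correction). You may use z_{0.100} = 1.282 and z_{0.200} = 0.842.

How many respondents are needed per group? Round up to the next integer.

n = 103 per group

n = (z_α + z_β)² · [p₁(1−p₁) + p₂(1−p₂)] / (p₁ − p₂)²
  = (1.282 + 0.842)² · (0.15·0.85 + 0.06·0.94) / (0.09)²
  = (2.124)² · (0.1275 + 0.0564) / 0.0081
  = 4.5114 · 0.1839 / 0.0081
  = 102.42
Round up → n = 103 per group.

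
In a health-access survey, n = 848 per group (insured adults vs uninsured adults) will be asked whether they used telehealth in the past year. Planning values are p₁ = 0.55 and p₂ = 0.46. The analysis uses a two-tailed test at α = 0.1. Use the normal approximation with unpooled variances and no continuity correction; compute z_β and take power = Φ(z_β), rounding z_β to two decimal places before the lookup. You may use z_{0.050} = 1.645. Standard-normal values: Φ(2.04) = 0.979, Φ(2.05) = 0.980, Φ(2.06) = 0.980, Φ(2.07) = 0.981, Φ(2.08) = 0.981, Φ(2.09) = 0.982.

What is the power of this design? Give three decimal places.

z_β = |p₁−p₂|·√(n/[p₁q₁+p₂q₂]) − z_{α/2}
    = 0.09 · √(848/0.4959) − 1.645
    = 0.09 · 41.3524 − 1.645
    = 3.7217 − 1.645 = 2.0767 → 2.08
Power = Φ(2.08) = 0.981.

Power ≈ 0.981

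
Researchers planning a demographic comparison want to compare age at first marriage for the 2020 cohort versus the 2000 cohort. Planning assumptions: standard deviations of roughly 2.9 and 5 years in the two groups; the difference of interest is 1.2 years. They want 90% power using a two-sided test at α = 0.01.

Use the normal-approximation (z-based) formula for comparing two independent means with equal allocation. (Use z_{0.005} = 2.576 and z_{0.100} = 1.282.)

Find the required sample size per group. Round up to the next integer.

n = 346 per group

n = (z_{α/2} + z_β)² · (σ₁² + σ₂²) / δ²
  = (2.576 + 1.282)² · (2.9² + 5² = 33.41) / 1.2²
  = 14.8842 · 33.41 / 1.44
  = 345.33
Round up → n = 346 per group.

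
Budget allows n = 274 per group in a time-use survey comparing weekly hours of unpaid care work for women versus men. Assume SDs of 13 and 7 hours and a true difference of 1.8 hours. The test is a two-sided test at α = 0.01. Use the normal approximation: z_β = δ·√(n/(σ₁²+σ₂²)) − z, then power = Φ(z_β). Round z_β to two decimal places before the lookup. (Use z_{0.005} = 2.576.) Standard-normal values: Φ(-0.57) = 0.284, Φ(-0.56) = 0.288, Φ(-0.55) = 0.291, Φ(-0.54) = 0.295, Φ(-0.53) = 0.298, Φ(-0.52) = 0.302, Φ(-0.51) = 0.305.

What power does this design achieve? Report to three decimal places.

z_β = δ·√(n/(σ₁²+σ₂²)) − z_{α/2}
    = 1.8 · √(274/218) − 2.576
    = 1.8 · 1.12111 − 2.576
    = 2.0180 − 2.576 = -0.5580 → -0.56
Power = Φ(-0.56) = 0.288.

Power ≈ 0.288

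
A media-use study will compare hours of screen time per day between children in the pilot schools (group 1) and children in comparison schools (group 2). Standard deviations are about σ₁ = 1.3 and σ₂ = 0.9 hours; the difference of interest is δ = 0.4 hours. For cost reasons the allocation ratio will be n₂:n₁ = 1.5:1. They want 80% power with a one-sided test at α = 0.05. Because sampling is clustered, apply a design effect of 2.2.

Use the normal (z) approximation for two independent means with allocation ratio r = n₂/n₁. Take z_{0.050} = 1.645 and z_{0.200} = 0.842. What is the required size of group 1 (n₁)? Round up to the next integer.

n₁ = 190

n₁ = (z_α + z_β)² · (σ₁² + σ₂²/r) / δ²
   = (1.645 + 0.842)² · (1.3² + 0.9²/1.5) / 0.4²
   = 6.1852 · (1.69 + 0.54) / 0.16
   = 6.1852 · 2.23 / 0.16
   = 86.21
Design effect: 2.2 × 86.21 = 189.65.
Round up → n₁ = 190; n₂ = r·n₁ = 1.5 × 190 = 285.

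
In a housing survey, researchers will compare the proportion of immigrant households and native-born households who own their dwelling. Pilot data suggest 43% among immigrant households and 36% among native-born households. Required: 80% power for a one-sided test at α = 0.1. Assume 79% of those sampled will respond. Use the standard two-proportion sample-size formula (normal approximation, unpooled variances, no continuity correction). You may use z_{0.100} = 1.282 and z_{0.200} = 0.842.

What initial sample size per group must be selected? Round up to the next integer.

n = 555 per group

n = (z_α + z_β)² · [p₁(1−p₁) + p₂(1−p₂)] / (p₁ − p₂)²
  = (1.282 + 0.842)² · (0.43·0.57 + 0.36·0.64) / (0.07)²
  = (2.124)² · (0.2451 + 0.2304) / 0.0049
  = 4.5114 · 0.4755 / 0.0049
  = 437.79
Adjust for 79% response: 437.79 / 0.79 = 554.16.
Round up → n = 555 per group.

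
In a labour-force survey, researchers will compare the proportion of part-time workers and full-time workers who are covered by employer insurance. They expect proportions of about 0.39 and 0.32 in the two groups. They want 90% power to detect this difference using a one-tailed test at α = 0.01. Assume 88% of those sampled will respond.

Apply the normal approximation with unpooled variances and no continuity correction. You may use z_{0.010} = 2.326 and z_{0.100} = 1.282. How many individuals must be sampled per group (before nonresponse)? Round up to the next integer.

n = 1376 per group

n = (z_α + z_β)² · [p₁(1−p₁) + p₂(1−p₂)] / (p₁ − p₂)²
  = (2.326 + 1.282)² · (0.39·0.61 + 0.32·0.68) / (0.07)²
  = (3.608)² · (0.2379 + 0.2176) / 0.0049
  = 13.0177 · 0.4555 / 0.0049
  = 1210.11
Adjust for 88% response: 1210.11 / 0.88 = 1375.13.
Round up → n = 1376 per group.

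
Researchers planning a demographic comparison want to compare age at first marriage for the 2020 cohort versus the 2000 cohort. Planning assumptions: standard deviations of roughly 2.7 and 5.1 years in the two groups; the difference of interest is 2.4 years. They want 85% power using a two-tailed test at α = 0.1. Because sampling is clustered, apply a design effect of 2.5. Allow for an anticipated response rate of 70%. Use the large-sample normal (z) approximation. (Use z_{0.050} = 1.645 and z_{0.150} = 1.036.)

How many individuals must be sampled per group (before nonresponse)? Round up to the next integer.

n = (z_{α/2} + z_β)² · (σ₁² + σ₂²) / δ²
  = (1.645 + 1.036)² · (2.7² + 5.1² = 33.3) / 2.4²
  = 7.1878 · 33.3 / 5.76
  = 41.55
Design effect: 2.5 × 41.55 = 103.89.
Adjust for 70% response: 103.89 / 0.70 = 148.41.
Round up → n = 149 per group.

n = 149 per group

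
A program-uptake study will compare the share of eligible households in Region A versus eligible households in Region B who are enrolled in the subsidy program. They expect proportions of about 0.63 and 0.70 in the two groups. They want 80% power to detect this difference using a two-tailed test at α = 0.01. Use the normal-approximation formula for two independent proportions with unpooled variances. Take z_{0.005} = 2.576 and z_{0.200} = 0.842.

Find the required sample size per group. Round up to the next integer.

n = 1057 per group

n = (z_{α/2} + z_β)² · [p₁(1−p₁) + p₂(1−p₂)] / (p₁ − p₂)²
  = (2.576 + 0.842)² · (0.63·0.37 + 0.70·0.30) / (-0.07)²
  = (3.418)² · (0.2331 + 0.2100) / 0.0049
  = 11.6827 · 0.4431 / 0.0049
  = 1056.45
Round up → n = 1057 per group.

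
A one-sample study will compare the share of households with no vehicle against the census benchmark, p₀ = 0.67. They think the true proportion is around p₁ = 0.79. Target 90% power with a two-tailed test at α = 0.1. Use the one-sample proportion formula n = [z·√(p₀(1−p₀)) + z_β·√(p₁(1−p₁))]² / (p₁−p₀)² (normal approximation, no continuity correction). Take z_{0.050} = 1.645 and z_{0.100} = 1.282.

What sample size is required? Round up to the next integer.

n = [z_{α/2}·√(p₀q₀) + z_β·√(p₁q₁)]² / (p₁ − p₀)²
  = [1.645·√(0.67·0.33) + 1.282·√(0.79·0.21)]² / (0.12)²
  = [1.645·0.4702 + 1.282·0.4073]² / 0.0144
  = [1.2957]² / 0.0144
  = 116.58
Round up → n = 117.

n = 117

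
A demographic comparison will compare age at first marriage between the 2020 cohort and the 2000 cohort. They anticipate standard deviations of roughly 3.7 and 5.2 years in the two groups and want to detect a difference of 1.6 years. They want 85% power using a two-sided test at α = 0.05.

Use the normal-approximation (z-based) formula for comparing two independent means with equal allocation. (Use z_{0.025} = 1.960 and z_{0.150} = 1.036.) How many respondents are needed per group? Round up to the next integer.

n = 143 per group

n = (z_{α/2} + z_β)² · (σ₁² + σ₂²) / δ²
  = (1.960 + 1.036)² · (3.7² + 5.2² = 40.73) / 1.6²
  = 8.9760 · 40.73 / 2.56
  = 142.81
Round up → n = 143 per group.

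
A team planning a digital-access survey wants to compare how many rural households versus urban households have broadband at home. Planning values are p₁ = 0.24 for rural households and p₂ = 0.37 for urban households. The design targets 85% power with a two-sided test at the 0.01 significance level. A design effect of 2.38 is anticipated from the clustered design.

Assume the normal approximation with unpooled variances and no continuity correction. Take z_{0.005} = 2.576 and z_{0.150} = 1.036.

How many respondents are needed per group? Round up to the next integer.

n = 764 per group

n = (z_{α/2} + z_β)² · [p₁(1−p₁) + p₂(1−p₂)] / (p₁ − p₂)²
  = (2.576 + 1.036)² · (0.24·0.76 + 0.37·0.63) / (-0.13)²
  = (3.612)² · (0.1824 + 0.2331) / 0.0169
  = 13.0465 · 0.4155 / 0.0169
  = 320.76
Design effect: 2.38 × 320.76 = 763.41.
Round up → n = 764 per group.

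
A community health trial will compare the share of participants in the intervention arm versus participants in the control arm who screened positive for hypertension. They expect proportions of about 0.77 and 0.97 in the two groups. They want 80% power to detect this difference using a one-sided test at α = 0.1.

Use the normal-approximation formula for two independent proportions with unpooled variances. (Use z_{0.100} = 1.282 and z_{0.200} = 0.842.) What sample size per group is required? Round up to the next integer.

n = 24 per group

n = (z_α + z_β)² · [p₁(1−p₁) + p₂(1−p₂)] / (p₁ − p₂)²
  = (1.282 + 0.842)² · (0.77·0.23 + 0.97·0.03) / (-0.20)²
  = (2.124)² · (0.1771 + 0.0291) / 0.0400
  = 4.5114 · 0.2062 / 0.0400
  = 23.26
Round up → n = 24 per group.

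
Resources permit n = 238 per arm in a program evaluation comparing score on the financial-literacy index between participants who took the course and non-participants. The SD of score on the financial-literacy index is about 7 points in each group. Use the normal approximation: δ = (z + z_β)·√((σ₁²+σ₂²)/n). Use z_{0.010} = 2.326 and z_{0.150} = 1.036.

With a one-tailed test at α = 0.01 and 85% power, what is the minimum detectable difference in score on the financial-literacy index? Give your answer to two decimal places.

δ = (z_α + z_β) · √((σ₁²+σ₂²)/n)
  = (2.326 + 1.036) · √(98/238)
  = 3.362 · √0.41176
  = 3.362 · 0.6417
  = 2.1574

Minimum detectable difference ≈ 2.16 points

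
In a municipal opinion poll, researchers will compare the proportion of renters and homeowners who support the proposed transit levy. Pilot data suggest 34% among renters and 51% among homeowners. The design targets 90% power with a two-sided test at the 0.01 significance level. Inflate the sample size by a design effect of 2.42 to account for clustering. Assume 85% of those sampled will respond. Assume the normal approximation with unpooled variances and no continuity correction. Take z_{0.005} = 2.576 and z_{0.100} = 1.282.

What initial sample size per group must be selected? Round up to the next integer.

n = 696 per group

n = (z_{α/2} + z_β)² · [p₁(1−p₁) + p₂(1−p₂)] / (p₁ − p₂)²
  = (2.576 + 1.282)² · (0.34·0.66 + 0.51·0.49) / (-0.17)²
  = (3.858)² · (0.2244 + 0.2499) / 0.0289
  = 14.8842 · 0.4743 / 0.0289
  = 244.28
Design effect: 2.42 × 244.28 = 591.15.
Adjust for 85% response: 591.15 / 0.85 = 695.47.
Round up → n = 696 per group.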